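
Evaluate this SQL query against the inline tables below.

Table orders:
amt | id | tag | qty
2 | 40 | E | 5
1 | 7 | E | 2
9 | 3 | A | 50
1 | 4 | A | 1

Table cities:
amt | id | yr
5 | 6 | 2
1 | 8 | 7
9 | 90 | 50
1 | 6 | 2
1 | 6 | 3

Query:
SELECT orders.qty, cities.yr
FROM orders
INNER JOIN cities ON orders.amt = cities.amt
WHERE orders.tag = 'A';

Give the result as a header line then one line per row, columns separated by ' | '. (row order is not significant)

== RESULT ==
orders.qty | cities.yr
50 | 50
1 | 7
1 | 2
1 | 3

Derivation:
After JOIN cities (7 rows):
orders.amt | orders.id | orders.tag | orders.qty | cities.amt | cities.id | cities.yr
1 | 7 | E | 2 | 1 | 8 | 7
1 | 7 | E | 2 | 1 | 6 | 2
1 | 7 | E | 2 | 1 | 6 | 3
9 | 3 | A | 50 | 9 | 90 | 50
1 | 4 | A | 1 | 1 | 8 | 7
1 | 4 | A | 1 | 1 | 6 | 2
1 | 4 | A | 1 | 1 | 6 | 3
After WHERE (4 rows):
orders.amt | orders.id | orders.tag | orders.qty | cities.amt | cities.id | cities.yr
9 | 3 | A | 50 | 9 | 90 | 50
1 | 4 | A | 1 | 1 | 8 | 7
1 | 4 | A | 1 | 1 | 6 | 2
1 | 4 | A | 1 | 1 | 6 | 3
After SELECT (4 rows):
orders.qty | cities.yr
50 | 50
1 | 7
1 | 2
1 | 3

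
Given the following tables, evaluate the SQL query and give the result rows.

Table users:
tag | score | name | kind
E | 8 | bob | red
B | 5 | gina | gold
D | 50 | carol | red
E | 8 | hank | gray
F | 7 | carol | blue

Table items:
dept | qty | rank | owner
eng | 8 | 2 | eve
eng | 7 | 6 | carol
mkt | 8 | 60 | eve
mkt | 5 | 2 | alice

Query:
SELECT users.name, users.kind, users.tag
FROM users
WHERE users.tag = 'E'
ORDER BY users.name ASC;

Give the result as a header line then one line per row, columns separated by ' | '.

== RESULT ==
users.name | users.kind | users.tag
bob | red | E
hank | gray | E

Derivation:
After WHERE (2 rows):
users.tag | users.score | users.name | users.kind
E | 8 | bob | red
E | 8 | hank | gray
After SELECT (2 rows):
users.name | users.kind | users.tag
bob | red | E
hank | gray | E
After ORDER BY (2 rows):
users.name | users.kind | users.tag
bob | red | E
hank | gray | E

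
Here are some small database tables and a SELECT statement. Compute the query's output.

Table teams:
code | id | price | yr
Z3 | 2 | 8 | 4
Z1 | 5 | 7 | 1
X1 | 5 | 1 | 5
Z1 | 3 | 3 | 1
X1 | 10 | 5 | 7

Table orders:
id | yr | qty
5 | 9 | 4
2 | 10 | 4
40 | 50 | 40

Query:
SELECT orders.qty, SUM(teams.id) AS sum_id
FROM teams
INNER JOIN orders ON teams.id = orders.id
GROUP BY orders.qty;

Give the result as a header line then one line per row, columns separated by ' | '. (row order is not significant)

After JOIN orders (3 rows):
teams.code | teams.id | teams.price | teams.yr | orders.id | orders.yr | orders.qty
Z3 | 2 | 8 | 4 | 2 | 10 | 4
Z1 | 5 | 7 | 1 | 5 | 9 | 4
X1 | 5 | 1 | 5 | 5 | 9 | 4
After GROUP BY (1 rows):
orders.qty | sum_id
4 | 12

== RESULT ==
orders.qty | sum_id
4 | 12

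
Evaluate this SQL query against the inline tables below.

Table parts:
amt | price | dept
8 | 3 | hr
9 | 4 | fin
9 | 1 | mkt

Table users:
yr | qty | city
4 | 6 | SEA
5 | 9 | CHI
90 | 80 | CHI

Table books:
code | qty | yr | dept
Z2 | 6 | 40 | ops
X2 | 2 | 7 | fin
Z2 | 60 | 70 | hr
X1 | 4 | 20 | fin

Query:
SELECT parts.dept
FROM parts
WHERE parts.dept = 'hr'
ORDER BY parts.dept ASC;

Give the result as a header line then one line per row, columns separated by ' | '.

After WHERE (1 rows):
parts.amt | parts.price | parts.dept
8 | 3 | hr
After SELECT (1 rows):
parts.dept
hr
After ORDER BY (1 rows):
parts.dept
hr

== RESULT ==
parts.dept
hr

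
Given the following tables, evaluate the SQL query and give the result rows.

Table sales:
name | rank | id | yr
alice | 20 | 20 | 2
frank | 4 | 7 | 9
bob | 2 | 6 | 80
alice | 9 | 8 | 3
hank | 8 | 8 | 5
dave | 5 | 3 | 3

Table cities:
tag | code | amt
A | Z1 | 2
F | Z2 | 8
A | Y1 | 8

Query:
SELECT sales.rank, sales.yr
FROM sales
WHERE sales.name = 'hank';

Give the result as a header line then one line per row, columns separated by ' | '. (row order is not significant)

== RESULT ==
sales.rank | sales.yr
8 | 5

Derivation:
After WHERE (1 rows):
sales.name | sales.rank | sales.id | sales.yr
hank | 8 | 8 | 5
After SELECT (1 rows):
sales.rank | sales.yr
8 | 5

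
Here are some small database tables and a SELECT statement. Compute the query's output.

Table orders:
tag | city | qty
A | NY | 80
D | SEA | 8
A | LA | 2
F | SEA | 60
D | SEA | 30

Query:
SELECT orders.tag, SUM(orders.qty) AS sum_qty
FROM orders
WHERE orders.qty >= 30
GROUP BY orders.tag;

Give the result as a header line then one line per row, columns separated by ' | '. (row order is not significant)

After WHERE (3 rows):
orders.tag | orders.city | orders.qty
A | NY | 80
F | SEA | 60
D | SEA | 30
After GROUP BY (3 rows):
orders.tag | sum_qty
A | 80
F | 60
D | 30

== RESULT ==
orders.tag | sum_qty
A | 80
F | 60
D | 30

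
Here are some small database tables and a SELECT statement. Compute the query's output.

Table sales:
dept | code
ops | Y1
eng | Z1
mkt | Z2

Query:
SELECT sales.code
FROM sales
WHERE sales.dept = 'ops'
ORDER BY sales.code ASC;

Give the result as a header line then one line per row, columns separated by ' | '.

After WHERE (1 rows):
sales.dept | sales.code
ops | Y1
After SELECT (1 rows):
sales.code
Y1
After ORDER BY (1 rows):
sales.code
Y1

== RESULT ==
sales.code
Y1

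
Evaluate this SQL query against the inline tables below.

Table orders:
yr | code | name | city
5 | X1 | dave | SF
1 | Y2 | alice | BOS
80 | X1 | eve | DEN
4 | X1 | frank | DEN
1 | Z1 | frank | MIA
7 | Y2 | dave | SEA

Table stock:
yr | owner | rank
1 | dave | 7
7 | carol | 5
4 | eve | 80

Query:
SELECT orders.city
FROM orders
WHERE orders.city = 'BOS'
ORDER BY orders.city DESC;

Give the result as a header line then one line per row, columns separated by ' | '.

After WHERE (1 rows):
orders.yr | orders.code | orders.name | orders.city
1 | Y2 | alice | BOS
After SELECT (1 rows):
orders.city
BOS
After ORDER BY (1 rows):
orders.city
BOS

== RESULT ==
orders.city
BOS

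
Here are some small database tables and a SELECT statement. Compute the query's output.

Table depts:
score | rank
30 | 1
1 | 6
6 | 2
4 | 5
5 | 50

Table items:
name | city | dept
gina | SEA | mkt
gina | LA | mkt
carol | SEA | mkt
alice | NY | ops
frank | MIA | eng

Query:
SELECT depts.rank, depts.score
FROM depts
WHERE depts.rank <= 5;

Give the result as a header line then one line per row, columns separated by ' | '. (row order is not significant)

== RESULT ==
depts.rank | depts.score
1 | 30
2 | 6
5 | 4

Derivation:
After WHERE (3 rows):
depts.score | depts.rank
30 | 1
6 | 2
4 | 5
After SELECT (3 rows):
depts.rank | depts.score
1 | 30
2 | 6
5 | 4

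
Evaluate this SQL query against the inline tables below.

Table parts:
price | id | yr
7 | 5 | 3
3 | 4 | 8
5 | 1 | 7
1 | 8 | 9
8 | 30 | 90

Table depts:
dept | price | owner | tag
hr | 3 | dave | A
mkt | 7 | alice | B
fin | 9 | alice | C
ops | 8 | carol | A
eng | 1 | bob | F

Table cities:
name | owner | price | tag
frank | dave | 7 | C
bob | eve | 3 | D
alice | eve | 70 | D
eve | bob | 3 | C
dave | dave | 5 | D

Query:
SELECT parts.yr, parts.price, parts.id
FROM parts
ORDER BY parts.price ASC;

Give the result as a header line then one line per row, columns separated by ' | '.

== RESULT ==
parts.yr | parts.price | parts.id
9 | 1 | 8
8 | 3 | 4
7 | 5 | 1
3 | 7 | 5
90 | 8 | 30

Derivation:
After SELECT (5 rows):
parts.yr | parts.price | parts.id
3 | 7 | 5
8 | 3 | 4
7 | 5 | 1
9 | 1 | 8
90 | 8 | 30
After ORDER BY (5 rows):
parts.yr | parts.price | parts.id
9 | 1 | 8
8 | 3 | 4
7 | 5 | 1
3 | 7 | 5
90 | 8 | 30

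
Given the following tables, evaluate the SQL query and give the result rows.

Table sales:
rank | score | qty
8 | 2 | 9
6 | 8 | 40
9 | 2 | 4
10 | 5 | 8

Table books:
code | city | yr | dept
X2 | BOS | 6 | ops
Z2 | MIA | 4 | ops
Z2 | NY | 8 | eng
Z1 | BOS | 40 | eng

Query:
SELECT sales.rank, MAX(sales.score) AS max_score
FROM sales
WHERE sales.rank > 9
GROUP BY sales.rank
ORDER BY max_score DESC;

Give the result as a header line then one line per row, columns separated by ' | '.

== RESULT ==
sales.rank | max_score
10 | 5

Derivation:
After WHERE (1 rows):
sales.rank | sales.score | sales.qty
10 | 5 | 8
After GROUP BY (1 rows):
sales.rank | max_score
10 | 5
After ORDER BY (1 rows):
sales.rank | max_score
10 | 5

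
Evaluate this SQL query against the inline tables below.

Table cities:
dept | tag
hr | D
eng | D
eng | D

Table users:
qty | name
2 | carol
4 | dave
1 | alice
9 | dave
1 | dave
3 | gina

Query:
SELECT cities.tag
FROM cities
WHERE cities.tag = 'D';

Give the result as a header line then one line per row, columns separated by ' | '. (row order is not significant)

After WHERE (3 rows):
cities.dept | cities.tag
hr | D
eng | D
eng | D
After SELECT (3 rows):
cities.tag
D
D
D

== RESULT ==
cities.tag
D
D
D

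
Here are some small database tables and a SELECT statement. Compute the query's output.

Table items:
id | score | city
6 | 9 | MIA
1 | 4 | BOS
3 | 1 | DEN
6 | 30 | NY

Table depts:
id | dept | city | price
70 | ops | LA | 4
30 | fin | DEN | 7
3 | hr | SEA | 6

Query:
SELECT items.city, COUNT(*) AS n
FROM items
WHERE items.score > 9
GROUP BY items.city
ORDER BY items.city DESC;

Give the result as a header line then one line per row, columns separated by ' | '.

== RESULT ==
items.city | n
NY | 1

Derivation:
After WHERE (1 rows):
items.id | items.score | items.city
6 | 30 | NY
After GROUP BY (1 rows):
items.city | n
NY | 1
After ORDER BY (1 rows):
items.city | n
NY | 1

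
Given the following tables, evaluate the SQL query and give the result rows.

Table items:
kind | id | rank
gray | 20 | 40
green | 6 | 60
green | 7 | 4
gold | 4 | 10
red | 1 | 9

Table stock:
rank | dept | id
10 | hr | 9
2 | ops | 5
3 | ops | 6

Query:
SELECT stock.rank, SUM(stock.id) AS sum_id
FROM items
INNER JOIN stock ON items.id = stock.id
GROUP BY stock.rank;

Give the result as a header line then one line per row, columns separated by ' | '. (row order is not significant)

== RESULT ==
stock.rank | sum_id
3 | 6

Derivation:
After JOIN stock (1 rows):
items.kind | items.id | items.rank | stock.rank | stock.dept | stock.id
green | 6 | 60 | 3 | ops | 6
After GROUP BY (1 rows):
stock.rank | sum_id
3 | 6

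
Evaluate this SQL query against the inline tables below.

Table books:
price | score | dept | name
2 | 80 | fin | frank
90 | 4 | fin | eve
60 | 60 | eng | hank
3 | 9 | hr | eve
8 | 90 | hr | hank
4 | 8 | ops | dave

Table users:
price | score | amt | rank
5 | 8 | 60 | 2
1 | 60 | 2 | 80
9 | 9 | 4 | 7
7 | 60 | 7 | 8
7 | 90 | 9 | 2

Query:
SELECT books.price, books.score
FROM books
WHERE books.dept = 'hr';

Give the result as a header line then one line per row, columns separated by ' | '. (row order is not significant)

== RESULT ==
books.price | books.score
3 | 9
8 | 90

Derivation:
After WHERE (2 rows):
books.price | books.score | books.dept | books.name
3 | 9 | hr | eve
8 | 90 | hr | hank
After SELECT (2 rows):
books.price | books.score
3 | 9
8 | 90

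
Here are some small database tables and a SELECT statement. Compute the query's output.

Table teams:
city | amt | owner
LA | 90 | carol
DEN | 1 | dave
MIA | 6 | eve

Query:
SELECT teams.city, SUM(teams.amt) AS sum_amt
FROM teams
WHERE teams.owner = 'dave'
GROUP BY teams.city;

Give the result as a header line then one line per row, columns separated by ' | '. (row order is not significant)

After WHERE (1 rows):
teams.city | teams.amt | teams.owner
DEN | 1 | dave
After GROUP BY (1 rows):
teams.city | sum_amt
DEN | 1

== RESULT ==
teams.city | sum_amt
DEN | 1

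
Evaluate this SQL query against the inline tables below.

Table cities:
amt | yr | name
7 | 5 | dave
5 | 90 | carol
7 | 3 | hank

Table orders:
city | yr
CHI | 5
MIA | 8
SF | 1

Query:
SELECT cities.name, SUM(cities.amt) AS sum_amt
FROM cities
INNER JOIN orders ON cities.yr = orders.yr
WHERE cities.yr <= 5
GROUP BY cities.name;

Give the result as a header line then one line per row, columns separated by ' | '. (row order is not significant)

== RESULT ==
cities.name | sum_amt
dave | 7

Derivation:
After JOIN orders (1 rows):
cities.amt | cities.yr | cities.name | orders.city | orders.yr
7 | 5 | dave | CHI | 5
After WHERE (1 rows):
cities.amt | cities.yr | cities.name | orders.city | orders.yr
7 | 5 | dave | CHI | 5
After GROUP BY (1 rows):
cities.name | sum_amt
dave | 7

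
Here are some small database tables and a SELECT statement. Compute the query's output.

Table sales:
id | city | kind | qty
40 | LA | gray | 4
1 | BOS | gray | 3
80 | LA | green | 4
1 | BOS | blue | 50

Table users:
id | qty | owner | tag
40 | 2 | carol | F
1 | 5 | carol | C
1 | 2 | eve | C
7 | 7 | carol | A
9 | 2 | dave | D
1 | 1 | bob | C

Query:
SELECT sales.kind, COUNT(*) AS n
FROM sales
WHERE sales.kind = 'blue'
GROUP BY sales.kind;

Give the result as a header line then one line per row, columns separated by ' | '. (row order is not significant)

After WHERE (1 rows):
sales.id | sales.city | sales.kind | sales.qty
1 | BOS | blue | 50
After GROUP BY (1 rows):
sales.kind | n
blue | 1

== RESULT ==
sales.kind | n
blue | 1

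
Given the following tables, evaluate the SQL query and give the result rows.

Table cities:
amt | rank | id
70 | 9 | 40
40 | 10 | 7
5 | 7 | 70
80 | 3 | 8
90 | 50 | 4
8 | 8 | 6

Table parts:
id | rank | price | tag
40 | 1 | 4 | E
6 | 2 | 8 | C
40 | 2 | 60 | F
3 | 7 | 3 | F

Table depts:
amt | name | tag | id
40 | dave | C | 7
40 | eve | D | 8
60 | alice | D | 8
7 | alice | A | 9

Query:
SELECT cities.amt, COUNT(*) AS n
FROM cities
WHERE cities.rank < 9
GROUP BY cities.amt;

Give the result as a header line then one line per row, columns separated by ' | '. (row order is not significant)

After WHERE (3 rows):
cities.amt | cities.rank | cities.id
5 | 7 | 70
80 | 3 | 8
8 | 8 | 6
After GROUP BY (3 rows):
cities.amt | n
5 | 1
80 | 1
8 | 1

== RESULT ==
cities.amt | n
5 | 1
80 | 1
8 | 1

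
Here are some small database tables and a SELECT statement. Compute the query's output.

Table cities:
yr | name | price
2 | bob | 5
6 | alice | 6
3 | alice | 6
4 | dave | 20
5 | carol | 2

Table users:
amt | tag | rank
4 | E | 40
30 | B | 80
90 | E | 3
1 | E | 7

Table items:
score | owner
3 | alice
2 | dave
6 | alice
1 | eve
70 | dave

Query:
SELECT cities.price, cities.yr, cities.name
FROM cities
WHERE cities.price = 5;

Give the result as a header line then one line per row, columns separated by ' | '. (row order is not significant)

After WHERE (1 rows):
cities.yr | cities.name | cities.price
2 | bob | 5
After SELECT (1 rows):
cities.price | cities.yr | cities.name
5 | 2 | bob

== RESULT ==
cities.price | cities.yr | cities.name
5 | 2 | bob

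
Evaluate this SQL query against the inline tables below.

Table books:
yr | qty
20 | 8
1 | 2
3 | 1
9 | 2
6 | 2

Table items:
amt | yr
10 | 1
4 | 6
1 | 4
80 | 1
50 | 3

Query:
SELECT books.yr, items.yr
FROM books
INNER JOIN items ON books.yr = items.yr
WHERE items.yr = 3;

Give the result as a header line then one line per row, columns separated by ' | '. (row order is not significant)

== RESULT ==
books.yr | items.yr
3 | 3

Derivation:
After JOIN items (4 rows):
books.yr | books.qty | items.amt | items.yr
1 | 2 | 10 | 1
1 | 2 | 80 | 1
3 | 1 | 50 | 3
6 | 2 | 4 | 6
After WHERE (1 rows):
books.yr | books.qty | items.amt | items.yr
3 | 1 | 50 | 3
After SELECT (1 rows):
books.yr | items.yr
3 | 3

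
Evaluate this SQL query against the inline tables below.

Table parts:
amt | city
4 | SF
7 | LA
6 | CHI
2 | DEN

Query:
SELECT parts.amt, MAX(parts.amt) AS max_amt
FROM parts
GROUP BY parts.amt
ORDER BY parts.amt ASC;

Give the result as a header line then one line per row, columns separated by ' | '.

== RESULT ==
parts.amt | max_amt
2 | 2
4 | 4
6 | 6
7 | 7

Derivation:
After GROUP BY (4 rows):
parts.amt | max_amt
4 | 4
7 | 7
6 | 6
2 | 2
After ORDER BY (4 rows):
parts.amt | max_amt
2 | 2
4 | 4
6 | 6
7 | 7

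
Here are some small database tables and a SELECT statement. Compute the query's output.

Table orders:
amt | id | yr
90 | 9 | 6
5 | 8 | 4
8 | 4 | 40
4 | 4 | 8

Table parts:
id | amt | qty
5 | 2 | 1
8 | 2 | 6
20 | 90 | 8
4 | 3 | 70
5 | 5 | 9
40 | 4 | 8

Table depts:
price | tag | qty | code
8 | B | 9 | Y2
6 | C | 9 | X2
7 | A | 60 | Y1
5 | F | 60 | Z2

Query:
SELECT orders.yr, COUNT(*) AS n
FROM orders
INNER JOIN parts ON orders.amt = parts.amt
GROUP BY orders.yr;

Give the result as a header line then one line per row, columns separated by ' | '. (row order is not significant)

After JOIN parts (3 rows):
orders.amt | orders.id | orders.yr | parts.id | parts.amt | parts.qty
90 | 9 | 6 | 20 | 90 | 8
5 | 8 | 4 | 5 | 5 | 9
4 | 4 | 8 | 40 | 4 | 8
After GROUP BY (3 rows):
orders.yr | n
6 | 1
4 | 1
8 | 1

== RESULT ==
orders.yr | n
6 | 1
4 | 1
8 | 1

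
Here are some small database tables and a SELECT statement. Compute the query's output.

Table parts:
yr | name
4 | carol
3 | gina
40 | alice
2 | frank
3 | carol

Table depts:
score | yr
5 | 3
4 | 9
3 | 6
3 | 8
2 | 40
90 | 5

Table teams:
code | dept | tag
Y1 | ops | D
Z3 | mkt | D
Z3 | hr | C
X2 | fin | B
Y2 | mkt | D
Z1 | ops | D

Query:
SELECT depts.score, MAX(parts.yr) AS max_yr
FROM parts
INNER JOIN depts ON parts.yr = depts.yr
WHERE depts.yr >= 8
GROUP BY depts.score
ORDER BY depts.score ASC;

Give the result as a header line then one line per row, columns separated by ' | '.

== RESULT ==
depts.score | max_yr
2 | 40

Derivation:
After JOIN depts (3 rows):
parts.yr | parts.name | depts.score | depts.yr
3 | gina | 5 | 3
40 | alice | 2 | 40
3 | carol | 5 | 3
After WHERE (1 rows):
parts.yr | parts.name | depts.score | depts.yr
40 | alice | 2 | 40
After GROUP BY (1 rows):
depts.score | max_yr
2 | 40
After ORDER BY (1 rows):
depts.score | max_yr
2 | 40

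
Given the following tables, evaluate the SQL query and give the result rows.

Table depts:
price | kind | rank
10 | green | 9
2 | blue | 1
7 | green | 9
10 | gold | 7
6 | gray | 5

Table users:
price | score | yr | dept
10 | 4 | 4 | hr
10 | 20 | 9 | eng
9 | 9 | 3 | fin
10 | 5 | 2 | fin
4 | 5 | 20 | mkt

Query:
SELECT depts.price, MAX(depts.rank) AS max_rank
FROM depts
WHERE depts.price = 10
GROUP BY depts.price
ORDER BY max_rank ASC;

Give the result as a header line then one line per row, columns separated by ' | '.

After WHERE (2 rows):
depts.price | depts.kind | depts.rank
10 | green | 9
10 | gold | 7
After GROUP BY (1 rows):
depts.price | max_rank
10 | 9
After ORDER BY (1 rows):
depts.price | max_rank
10 | 9

== RESULT ==
depts.price | max_rank
10 | 9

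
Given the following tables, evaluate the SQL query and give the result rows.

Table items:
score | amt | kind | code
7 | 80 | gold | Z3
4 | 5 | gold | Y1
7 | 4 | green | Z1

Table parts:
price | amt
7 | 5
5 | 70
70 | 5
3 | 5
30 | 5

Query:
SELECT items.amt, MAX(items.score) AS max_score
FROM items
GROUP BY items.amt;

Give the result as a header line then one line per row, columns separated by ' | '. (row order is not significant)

After GROUP BY (3 rows):
items.amt | max_score
80 | 7
5 | 4
4 | 7

== RESULT ==
items.amt | max_score
80 | 7
5 | 4
4 | 7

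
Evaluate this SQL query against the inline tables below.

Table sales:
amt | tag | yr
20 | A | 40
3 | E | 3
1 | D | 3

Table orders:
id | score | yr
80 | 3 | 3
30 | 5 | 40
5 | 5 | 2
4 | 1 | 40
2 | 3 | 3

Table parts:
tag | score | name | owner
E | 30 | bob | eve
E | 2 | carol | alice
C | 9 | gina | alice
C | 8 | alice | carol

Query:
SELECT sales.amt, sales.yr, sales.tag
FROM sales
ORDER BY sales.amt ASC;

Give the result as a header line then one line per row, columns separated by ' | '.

After SELECT (3 rows):
sales.amt | sales.yr | sales.tag
20 | 40 | A
3 | 3 | E
1 | 3 | D
After ORDER BY (3 rows):
sales.amt | sales.yr | sales.tag
1 | 3 | D
3 | 3 | E
20 | 40 | A

== RESULT ==
sales.amt | sales.yr | sales.tag
1 | 3 | D
3 | 3 | E
20 | 40 | A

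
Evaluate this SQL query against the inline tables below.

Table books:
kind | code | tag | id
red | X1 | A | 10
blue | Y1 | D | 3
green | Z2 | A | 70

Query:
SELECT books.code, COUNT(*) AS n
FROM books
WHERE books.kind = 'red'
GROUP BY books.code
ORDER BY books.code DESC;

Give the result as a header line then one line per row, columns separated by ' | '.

After WHERE (1 rows):
books.kind | books.code | books.tag | books.id
red | X1 | A | 10
After GROUP BY (1 rows):
books.code | n
X1 | 1
After ORDER BY (1 rows):
books.code | n
X1 | 1

== RESULT ==
books.code | n
X1 | 1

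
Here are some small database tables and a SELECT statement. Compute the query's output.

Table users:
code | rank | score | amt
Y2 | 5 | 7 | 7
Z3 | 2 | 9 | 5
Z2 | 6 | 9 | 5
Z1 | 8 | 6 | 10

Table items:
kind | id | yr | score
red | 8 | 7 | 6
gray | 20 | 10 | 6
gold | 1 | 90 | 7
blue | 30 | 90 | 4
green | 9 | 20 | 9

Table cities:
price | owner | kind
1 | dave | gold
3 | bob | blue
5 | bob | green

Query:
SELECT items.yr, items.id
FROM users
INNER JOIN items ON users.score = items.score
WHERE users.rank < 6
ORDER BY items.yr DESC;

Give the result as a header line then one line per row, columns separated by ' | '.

== RESULT ==
items.yr | items.id
90 | 1
20 | 9

Derivation:
After JOIN items (5 rows):
users.code | users.rank | users.score | users.amt | items.kind | items.id | items.yr | items.score
Y2 | 5 | 7 | 7 | gold | 1 | 90 | 7
Z3 | 2 | 9 | 5 | green | 9 | 20 | 9
Z2 | 6 | 9 | 5 | green | 9 | 20 | 9
Z1 | 8 | 6 | 10 | red | 8 | 7 | 6
Z1 | 8 | 6 | 10 | gray | 20 | 10 | 6
After WHERE (2 rows):
users.code | users.rank | users.score | users.amt | items.kind | items.id | items.yr | items.score
Y2 | 5 | 7 | 7 | gold | 1 | 90 | 7
Z3 | 2 | 9 | 5 | green | 9 | 20 | 9
After SELECT (2 rows):
items.yr | items.id
90 | 1
20 | 9
After ORDER BY (2 rows):
items.yr | items.id
90 | 1
20 | 9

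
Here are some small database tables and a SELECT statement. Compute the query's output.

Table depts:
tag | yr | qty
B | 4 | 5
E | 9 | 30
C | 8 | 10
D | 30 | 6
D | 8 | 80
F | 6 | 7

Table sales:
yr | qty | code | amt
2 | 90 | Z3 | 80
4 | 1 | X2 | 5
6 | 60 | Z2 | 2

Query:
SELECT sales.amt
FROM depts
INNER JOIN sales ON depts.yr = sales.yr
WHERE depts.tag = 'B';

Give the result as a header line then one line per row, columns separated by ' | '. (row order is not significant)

After JOIN sales (2 rows):
depts.tag | depts.yr | depts.qty | sales.yr | sales.qty | sales.code | sales.amt
B | 4 | 5 | 4 | 1 | X2 | 5
F | 6 | 7 | 6 | 60 | Z2 | 2
After WHERE (1 rows):
depts.tag | depts.yr | depts.qty | sales.yr | sales.qty | sales.code | sales.amt
B | 4 | 5 | 4 | 1 | X2 | 5
After SELECT (1 rows):
sales.amt
5

== RESULT ==
sales.amt
5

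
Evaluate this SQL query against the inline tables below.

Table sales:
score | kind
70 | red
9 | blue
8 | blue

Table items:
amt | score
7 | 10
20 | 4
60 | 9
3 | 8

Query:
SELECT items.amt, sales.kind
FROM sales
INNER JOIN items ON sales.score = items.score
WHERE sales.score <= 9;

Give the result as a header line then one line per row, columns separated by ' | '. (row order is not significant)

== RESULT ==
items.amt | sales.kind
60 | blue
3 | blue

Derivation:
After JOIN items (2 rows):
sales.score | sales.kind | items.amt | items.score
9 | blue | 60 | 9
8 | blue | 3 | 8
After WHERE (2 rows):
sales.score | sales.kind | items.amt | items.score
9 | blue | 60 | 9
8 | blue | 3 | 8
After SELECT (2 rows):
items.amt | sales.kind
60 | blue
3 | blue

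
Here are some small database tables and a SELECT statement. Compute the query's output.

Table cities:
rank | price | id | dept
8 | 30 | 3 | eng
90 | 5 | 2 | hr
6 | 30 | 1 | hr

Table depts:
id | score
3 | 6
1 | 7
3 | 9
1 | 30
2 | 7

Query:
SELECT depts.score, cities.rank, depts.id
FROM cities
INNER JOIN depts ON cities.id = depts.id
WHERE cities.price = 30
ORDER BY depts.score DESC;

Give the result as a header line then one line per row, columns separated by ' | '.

== RESULT ==
depts.score | cities.rank | depts.id
30 | 6 | 1
9 | 8 | 3
7 | 6 | 1
6 | 8 | 3

Derivation:
After JOIN depts (5 rows):
cities.rank | cities.price | cities.id | cities.dept | depts.id | depts.score
8 | 30 | 3 | eng | 3 | 6
8 | 30 | 3 | eng | 3 | 9
90 | 5 | 2 | hr | 2 | 7
6 | 30 | 1 | hr | 1 | 7
6 | 30 | 1 | hr | 1 | 30
After WHERE (4 rows):
cities.rank | cities.price | cities.id | cities.dept | depts.id | depts.score
8 | 30 | 3 | eng | 3 | 6
8 | 30 | 3 | eng | 3 | 9
6 | 30 | 1 | hr | 1 | 7
6 | 30 | 1 | hr | 1 | 30
After SELECT (4 rows):
depts.score | cities.rank | depts.id
6 | 8 | 3
9 | 8 | 3
7 | 6 | 1
30 | 6 | 1
After ORDER BY (4 rows):
depts.score | cities.rank | depts.id
30 | 6 | 1
9 | 8 | 3
7 | 6 | 1
6 | 8 | 3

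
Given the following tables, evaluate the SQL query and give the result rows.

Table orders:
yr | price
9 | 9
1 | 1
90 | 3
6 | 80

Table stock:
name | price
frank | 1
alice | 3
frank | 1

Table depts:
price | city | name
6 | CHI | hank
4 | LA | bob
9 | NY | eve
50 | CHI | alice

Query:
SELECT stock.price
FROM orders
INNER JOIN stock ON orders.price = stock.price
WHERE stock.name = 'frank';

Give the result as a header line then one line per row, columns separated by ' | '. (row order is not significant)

== RESULT ==
stock.price
1
1

Derivation:
After JOIN stock (3 rows):
orders.yr | orders.price | stock.name | stock.price
1 | 1 | frank | 1
1 | 1 | frank | 1
90 | 3 | alice | 3
After WHERE (2 rows):
orders.yr | orders.price | stock.name | stock.price
1 | 1 | frank | 1
1 | 1 | frank | 1
After SELECT (2 rows):
stock.price
1
1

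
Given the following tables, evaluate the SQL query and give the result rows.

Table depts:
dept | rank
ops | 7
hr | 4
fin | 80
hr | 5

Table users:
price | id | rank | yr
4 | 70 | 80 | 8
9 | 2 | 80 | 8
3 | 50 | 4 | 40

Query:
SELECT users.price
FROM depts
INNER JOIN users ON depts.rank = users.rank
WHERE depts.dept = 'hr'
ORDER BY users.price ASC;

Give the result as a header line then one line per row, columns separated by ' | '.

== RESULT ==
users.price
3

Derivation:
After JOIN users (3 rows):
depts.dept | depts.rank | users.price | users.id | users.rank | users.yr
hr | 4 | 3 | 50 | 4 | 40
fin | 80 | 4 | 70 | 80 | 8
fin | 80 | 9 | 2 | 80 | 8
After WHERE (1 rows):
depts.dept | depts.rank | users.price | users.id | users.rank | users.yr
hr | 4 | 3 | 50 | 4 | 40
After SELECT (1 rows):
users.price
3
After ORDER BY (1 rows):
users.price
3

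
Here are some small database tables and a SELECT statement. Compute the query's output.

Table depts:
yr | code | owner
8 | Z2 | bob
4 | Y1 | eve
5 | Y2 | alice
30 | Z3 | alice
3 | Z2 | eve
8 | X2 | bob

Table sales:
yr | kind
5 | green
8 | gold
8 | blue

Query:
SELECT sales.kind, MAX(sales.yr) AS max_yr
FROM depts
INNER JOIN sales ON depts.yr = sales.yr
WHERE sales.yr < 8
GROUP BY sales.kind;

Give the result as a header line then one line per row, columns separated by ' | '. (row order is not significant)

After JOIN sales (5 rows):
depts.yr | depts.code | depts.owner | sales.yr | sales.kind
8 | Z2 | bob | 8 | gold
8 | Z2 | bob | 8 | blue
5 | Y2 | alice | 5 | green
8 | X2 | bob | 8 | gold
8 | X2 | bob | 8 | blue
After WHERE (1 rows):
depts.yr | depts.code | depts.owner | sales.yr | sales.kind
5 | Y2 | alice | 5 | green
After GROUP BY (1 rows):
sales.kind | max_yr
green | 5

== RESULT ==
sales.kind | max_yr
green | 5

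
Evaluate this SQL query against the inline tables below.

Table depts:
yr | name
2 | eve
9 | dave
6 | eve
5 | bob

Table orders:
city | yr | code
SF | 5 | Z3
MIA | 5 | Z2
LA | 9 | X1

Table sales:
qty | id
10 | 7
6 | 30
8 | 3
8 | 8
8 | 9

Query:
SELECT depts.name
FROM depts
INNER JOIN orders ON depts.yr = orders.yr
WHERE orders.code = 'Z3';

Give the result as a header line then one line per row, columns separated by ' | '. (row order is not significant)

== RESULT ==
depts.name
bob

Derivation:
After JOIN orders (3 rows):
depts.yr | depts.name | orders.city | orders.yr | orders.code
9 | dave | LA | 9 | X1
5 | bob | SF | 5 | Z3
5 | bob | MIA | 5 | Z2
After WHERE (1 rows):
depts.yr | depts.name | orders.city | orders.yr | orders.code
5 | bob | SF | 5 | Z3
After SELECT (1 rows):
depts.name
bob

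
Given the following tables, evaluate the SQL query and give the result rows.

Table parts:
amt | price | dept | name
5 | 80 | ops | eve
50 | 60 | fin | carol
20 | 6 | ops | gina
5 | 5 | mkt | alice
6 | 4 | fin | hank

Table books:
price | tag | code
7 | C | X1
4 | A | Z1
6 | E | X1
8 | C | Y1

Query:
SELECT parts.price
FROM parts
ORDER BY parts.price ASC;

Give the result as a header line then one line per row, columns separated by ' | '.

== RESULT ==
parts.price
4
5
6
60
80

Derivation:
After SELECT (5 rows):
parts.price
80
60
6
5
4
After ORDER BY (5 rows):
parts.price
4
5
6
60
80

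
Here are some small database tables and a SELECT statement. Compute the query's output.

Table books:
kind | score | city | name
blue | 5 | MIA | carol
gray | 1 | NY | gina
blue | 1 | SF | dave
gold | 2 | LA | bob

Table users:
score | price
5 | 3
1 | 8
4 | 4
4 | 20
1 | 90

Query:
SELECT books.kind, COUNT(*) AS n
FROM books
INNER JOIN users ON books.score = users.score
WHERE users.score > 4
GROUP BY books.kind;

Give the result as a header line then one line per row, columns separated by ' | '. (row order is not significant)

After JOIN users (5 rows):
books.kind | books.score | books.city | books.name | users.score | users.price
blue | 5 | MIA | carol | 5 | 3
gray | 1 | NY | gina | 1 | 8
gray | 1 | NY | gina | 1 | 90
blue | 1 | SF | dave | 1 | 8
blue | 1 | SF | dave | 1 | 90
After WHERE (1 rows):
books.kind | books.score | books.city | books.name | users.score | users.price
blue | 5 | MIA | carol | 5 | 3
After GROUP BY (1 rows):
books.kind | n
blue | 1

== RESULT ==
books.kind | n
blue | 1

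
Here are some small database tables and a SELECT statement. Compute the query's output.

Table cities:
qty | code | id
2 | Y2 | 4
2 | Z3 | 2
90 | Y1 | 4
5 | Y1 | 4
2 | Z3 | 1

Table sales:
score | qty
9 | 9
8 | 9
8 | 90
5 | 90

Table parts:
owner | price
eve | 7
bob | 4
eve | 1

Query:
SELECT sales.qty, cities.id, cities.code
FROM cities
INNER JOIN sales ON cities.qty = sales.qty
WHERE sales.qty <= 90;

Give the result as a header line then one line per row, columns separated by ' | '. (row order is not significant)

== RESULT ==
sales.qty | cities.id | cities.code
90 | 4 | Y1
90 | 4 | Y1

Derivation:
After JOIN sales (2 rows):
cities.qty | cities.code | cities.id | sales.score | sales.qty
90 | Y1 | 4 | 8 | 90
90 | Y1 | 4 | 5 | 90
After WHERE (2 rows):
cities.qty | cities.code | cities.id | sales.score | sales.qty
90 | Y1 | 4 | 8 | 90
90 | Y1 | 4 | 5 | 90
After SELECT (2 rows):
sales.qty | cities.id | cities.code
90 | 4 | Y1
90 | 4 | Y1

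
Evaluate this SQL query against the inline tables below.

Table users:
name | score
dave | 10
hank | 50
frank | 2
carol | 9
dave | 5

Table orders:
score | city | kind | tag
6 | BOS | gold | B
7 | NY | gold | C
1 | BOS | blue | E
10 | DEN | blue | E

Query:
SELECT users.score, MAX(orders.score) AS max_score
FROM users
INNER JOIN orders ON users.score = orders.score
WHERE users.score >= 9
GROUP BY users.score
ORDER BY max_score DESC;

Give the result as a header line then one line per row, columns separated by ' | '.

After JOIN orders (1 rows):
users.name | users.score | orders.score | orders.city | orders.kind | orders.tag
dave | 10 | 10 | DEN | blue | E
After WHERE (1 rows):
users.name | users.score | orders.score | orders.city | orders.kind | orders.tag
dave | 10 | 10 | DEN | blue | E
After GROUP BY (1 rows):
users.score | max_score
10 | 10
After ORDER BY (1 rows):
users.score | max_score
10 | 10

== RESULT ==
users.score | max_score
10 | 10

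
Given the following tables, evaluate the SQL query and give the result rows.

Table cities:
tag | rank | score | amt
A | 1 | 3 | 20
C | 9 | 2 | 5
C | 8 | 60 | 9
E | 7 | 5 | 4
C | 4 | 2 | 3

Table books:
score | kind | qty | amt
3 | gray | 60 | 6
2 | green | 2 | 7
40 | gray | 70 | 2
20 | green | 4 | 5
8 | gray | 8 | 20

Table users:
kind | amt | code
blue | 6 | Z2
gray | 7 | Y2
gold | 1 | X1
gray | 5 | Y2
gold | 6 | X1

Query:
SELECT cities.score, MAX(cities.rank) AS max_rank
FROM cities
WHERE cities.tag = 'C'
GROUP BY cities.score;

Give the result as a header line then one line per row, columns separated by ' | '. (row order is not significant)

After WHERE (3 rows):
cities.tag | cities.rank | cities.score | cities.amt
C | 9 | 2 | 5
C | 8 | 60 | 9
C | 4 | 2 | 3
After GROUP BY (2 rows):
cities.score | max_rank
2 | 9
60 | 8

== RESULT ==
cities.score | max_rank
2 | 9
60 | 8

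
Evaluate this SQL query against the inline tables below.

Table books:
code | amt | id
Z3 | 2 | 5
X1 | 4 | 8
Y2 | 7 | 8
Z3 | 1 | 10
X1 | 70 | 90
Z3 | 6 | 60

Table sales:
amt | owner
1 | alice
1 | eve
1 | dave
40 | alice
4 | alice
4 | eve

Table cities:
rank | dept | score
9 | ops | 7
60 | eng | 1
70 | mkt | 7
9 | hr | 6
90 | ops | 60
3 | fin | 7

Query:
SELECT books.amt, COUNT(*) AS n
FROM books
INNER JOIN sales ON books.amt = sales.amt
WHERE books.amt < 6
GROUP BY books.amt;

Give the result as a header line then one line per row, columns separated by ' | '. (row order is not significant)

After JOIN sales (5 rows):
books.code | books.amt | books.id | sales.amt | sales.owner
X1 | 4 | 8 | 4 | alice
X1 | 4 | 8 | 4 | eve
Z3 | 1 | 10 | 1 | alice
Z3 | 1 | 10 | 1 | eve
Z3 | 1 | 10 | 1 | dave
After WHERE (5 rows):
books.code | books.amt | books.id | sales.amt | sales.owner
X1 | 4 | 8 | 4 | alice
X1 | 4 | 8 | 4 | eve
Z3 | 1 | 10 | 1 | alice
Z3 | 1 | 10 | 1 | eve
Z3 | 1 | 10 | 1 | dave
After GROUP BY (2 rows):
books.amt | n
4 | 2
1 | 3

== RESULT ==
books.amt | n
4 | 2
1 | 3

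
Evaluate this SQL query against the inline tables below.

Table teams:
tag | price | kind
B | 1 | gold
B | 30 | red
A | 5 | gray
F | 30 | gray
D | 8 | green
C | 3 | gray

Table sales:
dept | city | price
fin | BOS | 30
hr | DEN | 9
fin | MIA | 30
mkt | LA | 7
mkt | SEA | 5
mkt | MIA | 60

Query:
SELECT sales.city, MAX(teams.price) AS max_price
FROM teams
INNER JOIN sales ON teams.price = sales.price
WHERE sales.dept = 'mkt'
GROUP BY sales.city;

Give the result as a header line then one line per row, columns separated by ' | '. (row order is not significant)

After JOIN sales (5 rows):
teams.tag | teams.price | teams.kind | sales.dept | sales.city | sales.price
B | 30 | red | fin | BOS | 30
B | 30 | red | fin | MIA | 30
A | 5 | gray | mkt | SEA | 5
F | 30 | gray | fin | BOS | 30
F | 30 | gray | fin | MIA | 30
After WHERE (1 rows):
teams.tag | teams.price | teams.kind | sales.dept | sales.city | sales.price
A | 5 | gray | mkt | SEA | 5
After GROUP BY (1 rows):
sales.city | max_price
SEA | 5

== RESULT ==
sales.city | max_price
SEA | 5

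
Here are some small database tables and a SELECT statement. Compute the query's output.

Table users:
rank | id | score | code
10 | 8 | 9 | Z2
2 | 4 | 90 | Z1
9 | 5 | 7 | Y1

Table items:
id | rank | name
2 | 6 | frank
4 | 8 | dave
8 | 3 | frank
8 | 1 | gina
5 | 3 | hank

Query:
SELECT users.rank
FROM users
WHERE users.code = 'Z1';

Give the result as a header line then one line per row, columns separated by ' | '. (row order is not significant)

== RESULT ==
users.rank
2

Derivation:
After WHERE (1 rows):
users.rank | users.id | users.score | users.code
2 | 4 | 90 | Z1
After SELECT (1 rows):
users.rank
2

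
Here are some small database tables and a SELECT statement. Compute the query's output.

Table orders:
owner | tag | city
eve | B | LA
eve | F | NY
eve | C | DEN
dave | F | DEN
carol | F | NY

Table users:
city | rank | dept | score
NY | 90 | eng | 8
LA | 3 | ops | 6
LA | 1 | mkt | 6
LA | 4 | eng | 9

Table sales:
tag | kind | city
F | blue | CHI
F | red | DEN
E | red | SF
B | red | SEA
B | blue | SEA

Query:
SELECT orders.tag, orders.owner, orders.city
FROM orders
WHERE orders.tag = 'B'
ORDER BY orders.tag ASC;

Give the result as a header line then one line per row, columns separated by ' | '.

== RESULT ==
orders.tag | orders.owner | orders.city
B | eve | LA

Derivation:
After WHERE (1 rows):
orders.owner | orders.tag | orders.city
eve | B | LA
After SELECT (1 rows):
orders.tag | orders.owner | orders.city
B | eve | LA
After ORDER BY (1 rows):
orders.tag | orders.owner | orders.city
B | eve | LA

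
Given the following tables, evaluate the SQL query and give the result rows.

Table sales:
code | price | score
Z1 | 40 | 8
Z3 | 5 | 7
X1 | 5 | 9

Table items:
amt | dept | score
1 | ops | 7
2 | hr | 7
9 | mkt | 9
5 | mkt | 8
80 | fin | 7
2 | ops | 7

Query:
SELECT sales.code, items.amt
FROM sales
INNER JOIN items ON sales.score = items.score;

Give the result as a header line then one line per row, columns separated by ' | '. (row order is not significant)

After JOIN items (6 rows):
sales.code | sales.price | sales.score | items.amt | items.dept | items.score
Z1 | 40 | 8 | 5 | mkt | 8
Z3 | 5 | 7 | 1 | ops | 7
Z3 | 5 | 7 | 2 | hr | 7
Z3 | 5 | 7 | 80 | fin | 7
Z3 | 5 | 7 | 2 | ops | 7
X1 | 5 | 9 | 9 | mkt | 9
After SELECT (6 rows):
sales.code | items.amt
Z1 | 5
Z3 | 1
Z3 | 2
Z3 | 80
Z3 | 2
X1 | 9

== RESULT ==
sales.code | items.amt
Z1 | 5
Z3 | 1
Z3 | 2
Z3 | 80
Z3 | 2
X1 | 9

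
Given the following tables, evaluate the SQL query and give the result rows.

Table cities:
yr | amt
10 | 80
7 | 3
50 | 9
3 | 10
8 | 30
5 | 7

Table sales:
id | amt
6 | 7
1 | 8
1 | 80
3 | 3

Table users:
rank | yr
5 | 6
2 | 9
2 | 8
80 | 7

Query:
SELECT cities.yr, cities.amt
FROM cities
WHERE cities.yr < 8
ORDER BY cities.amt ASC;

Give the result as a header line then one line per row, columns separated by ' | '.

== RESULT ==
cities.yr | cities.amt
7 | 3
5 | 7
3 | 10

Derivation:
After WHERE (3 rows):
cities.yr | cities.amt
7 | 3
3 | 10
5 | 7
After SELECT (3 rows):
cities.yr | cities.amt
7 | 3
3 | 10
5 | 7
After ORDER BY (3 rows):
cities.yr | cities.amt
7 | 3
5 | 7
3 | 10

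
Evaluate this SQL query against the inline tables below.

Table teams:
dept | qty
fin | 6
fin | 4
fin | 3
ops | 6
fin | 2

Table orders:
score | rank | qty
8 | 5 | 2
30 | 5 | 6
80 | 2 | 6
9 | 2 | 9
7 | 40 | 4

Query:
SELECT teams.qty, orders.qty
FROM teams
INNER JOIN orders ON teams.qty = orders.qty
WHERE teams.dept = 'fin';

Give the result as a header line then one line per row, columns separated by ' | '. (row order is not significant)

After JOIN orders (6 rows):
teams.dept | teams.qty | orders.score | orders.rank | orders.qty
fin | 6 | 30 | 5 | 6
fin | 6 | 80 | 2 | 6
fin | 4 | 7 | 40 | 4
ops | 6 | 30 | 5 | 6
ops | 6 | 80 | 2 | 6
fin | 2 | 8 | 5 | 2
After WHERE (4 rows):
teams.dept | teams.qty | orders.score | orders.rank | orders.qty
fin | 6 | 30 | 5 | 6
fin | 6 | 80 | 2 | 6
fin | 4 | 7 | 40 | 4
fin | 2 | 8 | 5 | 2
After SELECT (4 rows):
teams.qty | orders.qty
6 | 6
6 | 6
4 | 4
2 | 2

== RESULT ==
teams.qty | orders.qty
6 | 6
6 | 6
4 | 4
2 | 2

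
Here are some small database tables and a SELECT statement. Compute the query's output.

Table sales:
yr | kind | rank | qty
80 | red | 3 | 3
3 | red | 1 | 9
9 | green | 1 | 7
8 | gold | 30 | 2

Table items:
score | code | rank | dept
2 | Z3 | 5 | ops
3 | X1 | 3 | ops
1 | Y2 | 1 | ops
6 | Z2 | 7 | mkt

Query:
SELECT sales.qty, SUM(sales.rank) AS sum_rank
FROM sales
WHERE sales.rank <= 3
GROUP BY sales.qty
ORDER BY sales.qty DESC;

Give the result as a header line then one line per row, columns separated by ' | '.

After WHERE (3 rows):
sales.yr | sales.kind | sales.rank | sales.qty
80 | red | 3 | 3
3 | red | 1 | 9
9 | green | 1 | 7
After GROUP BY (3 rows):
sales.qty | sum_rank
3 | 3
9 | 1
7 | 1
After ORDER BY (3 rows):
sales.qty | sum_rank
9 | 1
7 | 1
3 | 3

== RESULT ==
sales.qty | sum_rank
9 | 1
7 | 1
3 | 3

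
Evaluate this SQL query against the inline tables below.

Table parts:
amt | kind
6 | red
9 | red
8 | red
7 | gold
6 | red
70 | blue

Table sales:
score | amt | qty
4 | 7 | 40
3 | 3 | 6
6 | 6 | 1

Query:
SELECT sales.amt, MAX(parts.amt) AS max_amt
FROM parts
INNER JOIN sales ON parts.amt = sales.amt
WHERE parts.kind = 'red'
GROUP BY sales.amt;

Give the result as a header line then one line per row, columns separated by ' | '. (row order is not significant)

After JOIN sales (3 rows):
parts.amt | parts.kind | sales.score | sales.amt | sales.qty
6 | red | 6 | 6 | 1
7 | gold | 4 | 7 | 40
6 | red | 6 | 6 | 1
After WHERE (2 rows):
parts.amt | parts.kind | sales.score | sales.amt | sales.qty
6 | red | 6 | 6 | 1
6 | red | 6 | 6 | 1
After GROUP BY (1 rows):
sales.amt | max_amt
6 | 6

== RESULT ==
sales.amt | max_amt
6 | 6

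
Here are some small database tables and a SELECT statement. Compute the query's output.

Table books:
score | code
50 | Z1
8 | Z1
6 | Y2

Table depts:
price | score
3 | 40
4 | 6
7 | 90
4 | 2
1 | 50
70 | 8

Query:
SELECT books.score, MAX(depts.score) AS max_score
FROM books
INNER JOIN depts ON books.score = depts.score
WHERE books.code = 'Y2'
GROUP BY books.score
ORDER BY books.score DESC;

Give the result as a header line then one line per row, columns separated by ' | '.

After JOIN depts (3 rows):
books.score | books.code | depts.price | depts.score
50 | Z1 | 1 | 50
8 | Z1 | 70 | 8
6 | Y2 | 4 | 6
After WHERE (1 rows):
books.score | books.code | depts.price | depts.score
6 | Y2 | 4 | 6
After GROUP BY (1 rows):
books.score | max_score
6 | 6
After ORDER BY (1 rows):
books.score | max_score
6 | 6

== RESULT ==
books.score | max_score
6 | 6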